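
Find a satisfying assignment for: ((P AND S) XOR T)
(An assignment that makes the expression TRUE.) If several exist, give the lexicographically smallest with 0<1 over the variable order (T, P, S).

T=0, P=1, S=1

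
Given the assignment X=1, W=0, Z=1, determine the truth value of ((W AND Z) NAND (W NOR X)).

Substituting: ((0 AND 1) NAND (0 NOR 1))
= 1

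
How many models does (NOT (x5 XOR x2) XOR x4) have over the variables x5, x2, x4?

Satisfying assignments: (0,0,0), (0,1,1), (1,0,1), (1,1,0)
Count: 4 out of 8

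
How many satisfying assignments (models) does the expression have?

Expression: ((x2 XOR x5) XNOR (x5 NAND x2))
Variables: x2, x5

Satisfying assignments: (0,1), (1,0), (1,1)
Count: 3 out of 4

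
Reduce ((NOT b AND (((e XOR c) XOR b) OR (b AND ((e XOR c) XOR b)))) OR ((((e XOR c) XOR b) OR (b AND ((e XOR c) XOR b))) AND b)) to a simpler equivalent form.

By distribution ((E AND v) OR (E AND NOT v) = E) then absorption (E OR (E AND v) = E):
= ((e XOR c) XOR b)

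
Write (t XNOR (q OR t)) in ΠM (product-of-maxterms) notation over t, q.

ΠM(1) = (t OR NOT q)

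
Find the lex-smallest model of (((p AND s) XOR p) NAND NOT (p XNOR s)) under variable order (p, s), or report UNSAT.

p=0, s=0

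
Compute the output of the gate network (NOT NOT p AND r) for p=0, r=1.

Substituting: (NOT NOT 0 AND 1)
= 0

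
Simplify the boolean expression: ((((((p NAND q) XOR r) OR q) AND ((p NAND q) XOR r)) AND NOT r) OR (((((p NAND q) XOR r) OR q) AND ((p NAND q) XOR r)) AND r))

By distribution ((E AND v) OR (E AND NOT v) = E) then absorption (E AND (E OR v) = E):
= ((p NAND q) XOR r)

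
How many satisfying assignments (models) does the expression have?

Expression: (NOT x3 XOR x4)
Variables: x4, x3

Satisfying assignments: (0,0), (1,1)
Count: 2 out of 4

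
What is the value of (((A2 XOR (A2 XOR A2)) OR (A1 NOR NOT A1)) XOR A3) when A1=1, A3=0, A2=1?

Substituting: (((1 XOR (1 XOR 1)) OR (1 NOR NOT 1)) XOR 0)
= 1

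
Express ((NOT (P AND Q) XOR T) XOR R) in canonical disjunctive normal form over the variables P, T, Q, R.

(NOT P AND NOT T AND NOT Q AND NOT R) OR (NOT P AND NOT T AND Q AND NOT R) OR (NOT P AND T AND NOT Q AND R) OR (NOT P AND T AND Q AND R) OR (P AND NOT T AND NOT Q AND NOT R) OR (P AND NOT T AND Q AND R) OR (P AND T AND NOT Q AND R) OR (P AND T AND Q AND NOT R)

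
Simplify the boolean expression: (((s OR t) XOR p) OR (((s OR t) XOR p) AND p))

By absorption (E OR (E AND v) = E):
= ((s OR t) XOR p)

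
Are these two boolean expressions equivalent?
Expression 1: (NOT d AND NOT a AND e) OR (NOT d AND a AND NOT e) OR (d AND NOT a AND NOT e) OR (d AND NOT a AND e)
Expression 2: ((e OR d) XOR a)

Yes, they are equivalent — the two output columns agree on all 8 assignments:
d | a | e | Expression 1 | Expression 2
---------------------------------------
0 | 0 | 0 | 0 | 0
0 | 0 | 1 | 1 | 1
0 | 1 | 0 | 1 | 1
0 | 1 | 1 | 0 | 0
1 | 0 | 0 | 1 | 1
1 | 0 | 1 | 1 | 1
1 | 1 | 0 | 0 | 0
1 | 1 | 1 | 0 | 0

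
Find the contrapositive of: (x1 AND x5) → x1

Contrapositive: NOT x1 → NOT (x1 AND x5)
Note: A statement and its contrapositive are logically equivalent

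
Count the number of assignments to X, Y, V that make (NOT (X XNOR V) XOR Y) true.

Satisfying assignments: (0,0,1), (0,1,0), (1,0,0), (1,1,1)
Count: 4 out of 8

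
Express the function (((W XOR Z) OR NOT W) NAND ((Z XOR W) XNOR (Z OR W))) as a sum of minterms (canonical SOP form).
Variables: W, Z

Σm(3) = (W AND Z)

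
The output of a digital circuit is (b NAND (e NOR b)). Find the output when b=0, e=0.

Substituting: (0 NAND (0 NOR 0))
= 1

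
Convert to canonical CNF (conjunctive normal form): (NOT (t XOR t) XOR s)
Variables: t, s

(t OR NOT s) AND (NOT t OR NOT s)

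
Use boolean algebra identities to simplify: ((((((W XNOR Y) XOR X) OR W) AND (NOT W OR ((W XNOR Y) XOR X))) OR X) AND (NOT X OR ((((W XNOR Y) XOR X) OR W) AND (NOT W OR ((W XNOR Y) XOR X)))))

By distribution ((E OR v) AND (E OR NOT v) = E) then distribution ((E OR v) AND (E OR NOT v) = E):
= ((W XNOR Y) XOR X)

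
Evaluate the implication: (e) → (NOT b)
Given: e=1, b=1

Antecedent (e) = 1; consequent (NOT b) = 0.
1 → 0 = 0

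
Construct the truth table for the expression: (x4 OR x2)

x2 | x4 | Output
----------------
0 | 0 | 0
0 | 1 | 1
1 | 0 | 1
1 | 1 | 1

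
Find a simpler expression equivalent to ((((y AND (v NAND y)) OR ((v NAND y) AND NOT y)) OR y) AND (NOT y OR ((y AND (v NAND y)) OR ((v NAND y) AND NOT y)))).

By distribution ((E OR v) AND (E OR NOT v) = E) then distribution ((E AND v) OR (E AND NOT v) = E):
= (v NAND y)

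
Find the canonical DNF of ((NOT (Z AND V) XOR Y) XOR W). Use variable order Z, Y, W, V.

(NOT Z AND NOT Y AND NOT W AND NOT V) OR (NOT Z AND NOT Y AND NOT W AND V) OR (NOT Z AND Y AND W AND NOT V) OR (NOT Z AND Y AND W AND V) OR (Z AND NOT Y AND NOT W AND NOT V) OR (Z AND NOT Y AND W AND V) OR (Z AND Y AND NOT W AND V) OR (Z AND Y AND W AND NOT V)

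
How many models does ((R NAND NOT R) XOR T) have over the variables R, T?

Satisfying assignments: (0,0), (1,0)
Count: 2 out of 4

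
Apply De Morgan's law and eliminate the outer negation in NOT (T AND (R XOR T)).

NOT T OR NOT (R XOR T)
De Morgan's: NOT(AND of terms) = OR of negations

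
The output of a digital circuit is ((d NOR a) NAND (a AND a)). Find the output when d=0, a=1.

Substituting: ((0 NOR 1) NAND (1 AND 1))
= 1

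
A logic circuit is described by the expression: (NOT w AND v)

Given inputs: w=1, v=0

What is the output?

Substituting: (NOT 1 AND 0)
= 0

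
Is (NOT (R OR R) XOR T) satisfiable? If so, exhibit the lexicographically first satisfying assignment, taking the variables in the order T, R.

T=0, R=0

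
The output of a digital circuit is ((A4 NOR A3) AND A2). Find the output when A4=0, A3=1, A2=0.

Substituting: ((0 NOR 1) AND 0)
= 0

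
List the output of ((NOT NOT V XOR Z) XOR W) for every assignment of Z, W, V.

Z | W | V | Output
------------------
0 | 0 | 0 | 0
0 | 0 | 1 | 1
0 | 1 | 0 | 1
0 | 1 | 1 | 0
1 | 0 | 0 | 1
1 | 0 | 1 | 0
1 | 1 | 0 | 0
1 | 1 | 1 | 1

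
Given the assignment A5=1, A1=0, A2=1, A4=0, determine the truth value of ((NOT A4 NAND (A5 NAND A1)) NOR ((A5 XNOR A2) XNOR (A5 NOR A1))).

Substituting: ((NOT 0 NAND (1 NAND 0)) NOR ((1 XNOR 1) XNOR (1 NOR 0)))
= 1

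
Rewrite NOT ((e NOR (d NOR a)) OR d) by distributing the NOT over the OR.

NOT (e NOR (d NOR a)) AND NOT d
De Morgan's: NOT(OR of terms) = AND of negations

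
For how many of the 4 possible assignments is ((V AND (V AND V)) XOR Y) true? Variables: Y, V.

Satisfying assignments: (0,1), (1,0)
Count: 2 out of 4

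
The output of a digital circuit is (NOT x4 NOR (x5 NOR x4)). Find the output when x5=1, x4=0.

Substituting: (NOT 0 NOR (1 NOR 0))
= 0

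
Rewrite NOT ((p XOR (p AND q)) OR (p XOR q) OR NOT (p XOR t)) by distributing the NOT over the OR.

NOT (p XOR (p AND q)) AND NOT (p XOR q) AND (p XOR t)
De Morgan's: NOT(OR of terms) = AND of negations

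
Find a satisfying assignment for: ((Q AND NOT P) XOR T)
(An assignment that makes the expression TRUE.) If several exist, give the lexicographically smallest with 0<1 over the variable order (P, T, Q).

P=0, T=0, Q=1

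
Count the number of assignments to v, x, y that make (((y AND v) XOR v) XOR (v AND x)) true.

Satisfying assignments: (1,0,0), (1,1,1)
Count: 2 out of 8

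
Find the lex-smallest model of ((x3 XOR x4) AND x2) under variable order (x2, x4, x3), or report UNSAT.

x2=1, x4=0, x3=1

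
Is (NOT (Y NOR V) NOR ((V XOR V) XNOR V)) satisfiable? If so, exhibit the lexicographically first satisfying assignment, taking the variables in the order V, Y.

UNSATISFIABLE - no assignment makes this expression true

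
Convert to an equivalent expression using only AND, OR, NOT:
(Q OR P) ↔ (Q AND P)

((Q OR P) AND (Q AND P)) OR (NOT (Q OR P) AND NOT (Q AND P))
(Biconditional = both true or both false)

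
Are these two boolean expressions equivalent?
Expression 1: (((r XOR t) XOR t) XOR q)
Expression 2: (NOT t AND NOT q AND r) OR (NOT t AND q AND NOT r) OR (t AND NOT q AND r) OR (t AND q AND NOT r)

Yes, they are equivalent — the two output columns agree on all 8 assignments:
t | q | r | Expression 1 | Expression 2
---------------------------------------
0 | 0 | 0 | 0 | 0
0 | 0 | 1 | 1 | 1
0 | 1 | 0 | 1 | 1
0 | 1 | 1 | 0 | 0
1 | 0 | 0 | 0 | 0
1 | 0 | 1 | 1 | 1
1 | 1 | 0 | 1 | 1
1 | 1 | 1 | 0 | 0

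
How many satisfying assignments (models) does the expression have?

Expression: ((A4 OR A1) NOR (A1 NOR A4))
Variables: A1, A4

No assignment satisfies the expression.
Count: 0 out of 4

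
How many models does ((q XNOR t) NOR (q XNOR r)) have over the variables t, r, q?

Satisfying assignments: (0,0,1), (1,1,0)
Count: 2 out of 8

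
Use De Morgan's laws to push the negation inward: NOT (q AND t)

NOT q OR NOT t
De Morgan's: NOT(AND of terms) = OR of negations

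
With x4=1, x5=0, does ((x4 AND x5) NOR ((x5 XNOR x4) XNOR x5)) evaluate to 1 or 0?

Substituting: ((1 AND 0) NOR ((0 XNOR 1) XNOR 0))
= 0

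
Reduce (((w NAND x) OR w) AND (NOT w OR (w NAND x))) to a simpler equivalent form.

By distribution ((E OR v) AND (E OR NOT v) = E):
= (w NAND x)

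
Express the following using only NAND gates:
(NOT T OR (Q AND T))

(((T NAND T) NAND (T NAND T)) NAND (((Q NAND T) NAND (Q NAND T)) NAND ((Q NAND T) NAND (Q NAND T))))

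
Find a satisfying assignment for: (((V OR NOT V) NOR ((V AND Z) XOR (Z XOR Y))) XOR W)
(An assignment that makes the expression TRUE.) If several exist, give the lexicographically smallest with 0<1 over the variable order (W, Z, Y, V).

W=1, Z=0, Y=0, V=0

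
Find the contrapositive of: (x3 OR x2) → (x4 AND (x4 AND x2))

Contrapositive: NOT (x4 AND (x4 AND x2)) → NOT (x3 OR x2)
Note: A statement and its contrapositive are logically equivalent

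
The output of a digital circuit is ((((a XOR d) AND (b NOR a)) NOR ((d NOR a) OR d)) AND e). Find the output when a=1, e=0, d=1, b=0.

Substituting: ((((1 XOR 1) AND (0 NOR 1)) NOR ((1 NOR 1) OR 1)) AND 0)
= 0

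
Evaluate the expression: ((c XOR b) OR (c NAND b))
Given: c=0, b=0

Substituting: ((0 XOR 0) OR (0 NAND 0))
= 1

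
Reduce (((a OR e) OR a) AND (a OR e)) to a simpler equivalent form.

By absorption (E AND (E OR v) = E):
= (a OR e)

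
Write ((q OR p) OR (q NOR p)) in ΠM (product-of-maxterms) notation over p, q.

ΠM() = TRUE (no maxterms)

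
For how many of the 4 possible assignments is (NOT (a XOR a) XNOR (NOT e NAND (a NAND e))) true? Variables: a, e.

Satisfying assignments: (0,1), (1,1)
Count: 2 out of 4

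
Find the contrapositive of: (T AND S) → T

Contrapositive: NOT T → NOT (T AND S)
Note: A statement and its contrapositive are logically equivalent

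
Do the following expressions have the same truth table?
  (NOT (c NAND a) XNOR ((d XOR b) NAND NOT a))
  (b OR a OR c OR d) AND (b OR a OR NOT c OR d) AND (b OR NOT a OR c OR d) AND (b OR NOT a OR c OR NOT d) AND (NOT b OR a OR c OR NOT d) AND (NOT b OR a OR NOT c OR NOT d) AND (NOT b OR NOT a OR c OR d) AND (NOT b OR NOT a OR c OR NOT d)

Yes, they are equivalent — the two output columns agree on all 16 assignments:
b | a | c | d | Expression 1 | Expression 2
-------------------------------------------
0 | 0 | 0 | 0 | 0 | 0
0 | 0 | 0 | 1 | 1 | 1
0 | 0 | 1 | 0 | 0 | 0
0 | 0 | 1 | 1 | 1 | 1
0 | 1 | 0 | 0 | 0 | 0
0 | 1 | 0 | 1 | 0 | 0
0 | 1 | 1 | 0 | 1 | 1
0 | 1 | 1 | 1 | 1 | 1
1 | 0 | 0 | 0 | 1 | 1
1 | 0 | 0 | 1 | 0 | 0
1 | 0 | 1 | 0 | 1 | 1
1 | 0 | 1 | 1 | 0 | 0
1 | 1 | 0 | 0 | 0 | 0
1 | 1 | 0 | 1 | 0 | 0
1 | 1 | 1 | 0 | 1 | 1
1 | 1 | 1 | 1 | 1 | 1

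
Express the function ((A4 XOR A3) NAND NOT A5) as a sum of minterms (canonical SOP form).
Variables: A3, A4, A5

Σm(0, 1, 3, 5, 6, 7) = (NOT A3 AND NOT A4 AND NOT A5) OR (NOT A3 AND NOT A4 AND A5) OR (NOT A3 AND A4 AND A5) OR (A3 AND NOT A4 AND A5) OR (A3 AND A4 AND NOT A5) OR (A3 AND A4 AND A5)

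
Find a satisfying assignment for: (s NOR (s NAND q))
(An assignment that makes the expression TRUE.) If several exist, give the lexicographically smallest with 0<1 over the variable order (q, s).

UNSATISFIABLE - no assignment makes this expression true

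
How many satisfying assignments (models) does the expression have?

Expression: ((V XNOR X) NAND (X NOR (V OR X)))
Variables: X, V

Satisfying assignments: (0,1), (1,0), (1,1)
Count: 3 out of 4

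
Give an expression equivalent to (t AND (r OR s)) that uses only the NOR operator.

((t NOR t) NOR (((r NOR s) NOR (r NOR s)) NOR ((r NOR s) NOR (r NOR s))))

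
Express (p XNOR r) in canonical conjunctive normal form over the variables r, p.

(r OR NOT p) AND (NOT r OR p)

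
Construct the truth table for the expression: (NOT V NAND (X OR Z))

Z | X | V | Output
------------------
0 | 0 | 0 | 1
0 | 0 | 1 | 1
0 | 1 | 0 | 0
0 | 1 | 1 | 1
1 | 0 | 0 | 0
1 | 0 | 1 | 1
1 | 1 | 0 | 0
1 | 1 | 1 | 1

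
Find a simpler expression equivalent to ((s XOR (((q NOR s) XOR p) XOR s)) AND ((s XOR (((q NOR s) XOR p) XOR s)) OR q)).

By absorption (E AND (E OR v) = E) then XOR self-cancellation ((E XOR v) XOR v = E):
= ((q NOR s) XOR p)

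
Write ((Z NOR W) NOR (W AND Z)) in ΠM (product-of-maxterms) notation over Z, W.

ΠM(0, 3) = (Z OR W) AND (NOT Z OR NOT W)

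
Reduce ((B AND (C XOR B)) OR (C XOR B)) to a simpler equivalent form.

By absorption (E OR (E AND v) = E):
= (C XOR B)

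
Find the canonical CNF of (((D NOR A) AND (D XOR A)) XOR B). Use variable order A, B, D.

(A OR B OR D) AND (A OR B OR NOT D) AND (NOT A OR B OR D) AND (NOT A OR B OR NOT D)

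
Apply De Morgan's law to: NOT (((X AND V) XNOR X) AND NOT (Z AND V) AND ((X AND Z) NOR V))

NOT ((X AND V) XNOR X) OR (Z AND V) OR NOT ((X AND Z) NOR V)
De Morgan's: NOT(AND of terms) = OR of negations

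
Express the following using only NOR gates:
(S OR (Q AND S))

((S NOR ((Q NOR Q) NOR (S NOR S))) NOR (S NOR ((Q NOR Q) NOR (S NOR S))))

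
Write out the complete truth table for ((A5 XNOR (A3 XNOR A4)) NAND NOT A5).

A4 | A5 | A3 | Output
---------------------
0 | 0 | 0 | 1
0 | 0 | 1 | 0
0 | 1 | 0 | 1
0 | 1 | 1 | 1
1 | 0 | 0 | 0
1 | 0 | 1 | 1
1 | 1 | 0 | 1
1 | 1 | 1 | 1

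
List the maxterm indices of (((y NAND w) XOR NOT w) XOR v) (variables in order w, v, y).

ΠM(0, 1, 5, 6) = (w OR v OR y) AND (w OR v OR NOT y) AND (NOT w OR v OR NOT y) AND (NOT w OR NOT v OR y)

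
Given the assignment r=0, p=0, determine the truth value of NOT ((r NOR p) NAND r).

Substituting: NOT ((0 NOR 0) NAND 0)
= 0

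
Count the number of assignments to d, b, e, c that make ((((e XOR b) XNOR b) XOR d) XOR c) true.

Satisfying assignments: (0,0,0,0), (0,0,1,1), (0,1,0,0), (0,1,1,1), (1,0,0,1), (1,0,1,0), (1,1,0,1), (1,1,1,0)
Count: 8 out of 16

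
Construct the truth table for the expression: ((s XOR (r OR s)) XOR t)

s | t | r | Output
------------------
0 | 0 | 0 | 0
0 | 0 | 1 | 1
0 | 1 | 0 | 1
0 | 1 | 1 | 0
1 | 0 | 0 | 0
1 | 0 | 1 | 0
1 | 1 | 0 | 1
1 | 1 | 1 | 1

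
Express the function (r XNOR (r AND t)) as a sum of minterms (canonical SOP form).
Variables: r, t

Σm(0, 1, 3) = (NOT r AND NOT t) OR (NOT r AND t) OR (r AND t)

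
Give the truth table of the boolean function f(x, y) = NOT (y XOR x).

x | y | Output
--------------
0 | 0 | 1
0 | 1 | 0
1 | 0 | 0
1 | 1 | 1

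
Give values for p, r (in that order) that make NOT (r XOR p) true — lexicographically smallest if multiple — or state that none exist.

p=0, r=0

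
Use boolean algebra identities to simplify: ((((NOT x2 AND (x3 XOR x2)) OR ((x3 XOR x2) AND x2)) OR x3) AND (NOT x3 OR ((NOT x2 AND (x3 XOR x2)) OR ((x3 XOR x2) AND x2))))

By distribution ((E OR v) AND (E OR NOT v) = E) then distribution ((E AND v) OR (E AND NOT v) = E):
= (x3 XOR x2)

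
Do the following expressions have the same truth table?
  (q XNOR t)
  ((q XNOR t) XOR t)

No. Counterexample: with t=1, q=0, Expression 1 = 0 but Expression 2 = 1.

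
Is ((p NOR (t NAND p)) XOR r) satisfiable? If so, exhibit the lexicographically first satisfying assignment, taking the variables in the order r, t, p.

r=1, t=0, p=0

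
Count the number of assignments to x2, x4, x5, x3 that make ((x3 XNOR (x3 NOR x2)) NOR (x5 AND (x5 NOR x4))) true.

Satisfying assignments: (0,0,0,0), (0,0,0,1), (0,0,1,0), (0,0,1,1), (0,1,0,0), (0,1,0,1), (0,1,1,0), (0,1,1,1), (1,0,0,1), (1,0,1,1), (1,1,0,1), (1,1,1,1)
Count: 12 out of 16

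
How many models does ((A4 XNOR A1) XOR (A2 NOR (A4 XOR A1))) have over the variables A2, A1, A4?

Satisfying assignments: (1,0,0), (1,1,1)
Count: 2 out of 8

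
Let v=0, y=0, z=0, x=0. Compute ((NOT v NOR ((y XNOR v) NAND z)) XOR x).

Substituting: ((NOT 0 NOR ((0 XNOR 0) NAND 0)) XOR 0)
= 0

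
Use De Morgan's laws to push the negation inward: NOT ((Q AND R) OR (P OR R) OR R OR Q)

NOT (Q AND R) AND NOT (P OR R) AND NOT R AND NOT Q
De Morgan's: NOT(OR of terms) = AND of negations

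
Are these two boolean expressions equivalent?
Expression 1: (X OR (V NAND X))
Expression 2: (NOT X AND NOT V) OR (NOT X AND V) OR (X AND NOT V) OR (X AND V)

Yes, they are equivalent — the two output columns agree on all 4 assignments:
X | V | Expression 1 | Expression 2
-----------------------------------
0 | 0 | 1 | 1
0 | 1 | 1 | 1
1 | 0 | 1 | 1
1 | 1 | 1 | 1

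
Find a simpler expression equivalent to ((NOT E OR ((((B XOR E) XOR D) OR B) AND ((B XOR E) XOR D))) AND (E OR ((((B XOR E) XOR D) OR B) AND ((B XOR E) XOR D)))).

By distribution ((E OR v) AND (E OR NOT v) = E) then absorption (E AND (E OR v) = E):
= ((B XOR E) XOR D)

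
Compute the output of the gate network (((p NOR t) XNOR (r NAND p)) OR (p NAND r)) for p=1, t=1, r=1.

Substituting: (((1 NOR 1) XNOR (1 NAND 1)) OR (1 NAND 1))
= 1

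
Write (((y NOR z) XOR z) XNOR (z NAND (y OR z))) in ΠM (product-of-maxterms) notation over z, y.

ΠM(1, 2, 3) = (z OR NOT y) AND (NOT z OR y) AND (NOT z OR NOT y)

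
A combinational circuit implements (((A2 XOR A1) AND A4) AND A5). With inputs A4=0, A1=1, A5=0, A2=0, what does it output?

Substituting: (((0 XOR 1) AND 0) AND 0)
= 0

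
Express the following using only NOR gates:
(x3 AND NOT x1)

((x3 NOR x3) NOR ((x1 NOR x1) NOR (x1 NOR x1)))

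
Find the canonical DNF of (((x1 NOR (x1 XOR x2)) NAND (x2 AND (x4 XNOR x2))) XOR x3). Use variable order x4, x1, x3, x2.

(NOT x4 AND NOT x1 AND NOT x3 AND NOT x2) OR (NOT x4 AND NOT x1 AND NOT x3 AND x2) OR (NOT x4 AND x1 AND NOT x3 AND NOT x2) OR (NOT x4 AND x1 AND NOT x3 AND x2) OR (x4 AND NOT x1 AND NOT x3 AND NOT x2) OR (x4 AND NOT x1 AND NOT x3 AND x2) OR (x4 AND x1 AND NOT x3 AND NOT x2) OR (x4 AND x1 AND NOT x3 AND x2)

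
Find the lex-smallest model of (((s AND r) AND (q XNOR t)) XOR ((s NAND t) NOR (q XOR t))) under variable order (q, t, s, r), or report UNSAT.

q=0, t=0, s=1, r=1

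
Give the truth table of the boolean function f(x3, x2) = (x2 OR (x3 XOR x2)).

x3 | x2 | Output
----------------
0 | 0 | 0
0 | 1 | 1
1 | 0 | 1
1 | 1 | 1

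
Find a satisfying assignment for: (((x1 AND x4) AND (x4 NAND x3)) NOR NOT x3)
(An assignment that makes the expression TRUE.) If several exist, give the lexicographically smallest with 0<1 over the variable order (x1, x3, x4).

x1=0, x3=1, x4=0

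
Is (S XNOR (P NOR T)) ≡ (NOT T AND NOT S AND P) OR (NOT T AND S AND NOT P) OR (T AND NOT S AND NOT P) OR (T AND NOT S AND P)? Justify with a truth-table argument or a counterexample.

Yes, they are equivalent — the two output columns agree on all 8 assignments:
T | S | P | Expression 1 | Expression 2
---------------------------------------
0 | 0 | 0 | 0 | 0
0 | 0 | 1 | 1 | 1
0 | 1 | 0 | 1 | 1
0 | 1 | 1 | 0 | 0
1 | 0 | 0 | 1 | 1
1 | 0 | 1 | 1 | 1
1 | 1 | 0 | 0 | 0
1 | 1 | 1 | 0 | 0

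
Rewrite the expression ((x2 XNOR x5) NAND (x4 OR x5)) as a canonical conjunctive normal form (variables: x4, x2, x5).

(x4 OR NOT x2 OR NOT x5) AND (NOT x4 OR x2 OR x5) AND (NOT x4 OR NOT x2 OR NOT x5)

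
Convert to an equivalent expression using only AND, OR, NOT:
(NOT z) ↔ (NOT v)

((NOT z) AND (NOT v)) OR (z AND v)
(Biconditional = both true or both false)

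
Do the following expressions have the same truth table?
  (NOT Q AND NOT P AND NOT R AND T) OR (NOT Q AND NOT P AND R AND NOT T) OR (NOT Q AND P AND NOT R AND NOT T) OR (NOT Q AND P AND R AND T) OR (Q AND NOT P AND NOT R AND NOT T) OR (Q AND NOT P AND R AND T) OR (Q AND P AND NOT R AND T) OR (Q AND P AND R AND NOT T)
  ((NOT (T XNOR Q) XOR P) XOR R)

Yes, they are equivalent — the two output columns agree on all 16 assignments:
Q | P | R | T | Expression 1 | Expression 2
-------------------------------------------
0 | 0 | 0 | 0 | 0 | 0
0 | 0 | 0 | 1 | 1 | 1
0 | 0 | 1 | 0 | 1 | 1
0 | 0 | 1 | 1 | 0 | 0
0 | 1 | 0 | 0 | 1 | 1
0 | 1 | 0 | 1 | 0 | 0
0 | 1 | 1 | 0 | 0 | 0
0 | 1 | 1 | 1 | 1 | 1
1 | 0 | 0 | 0 | 1 | 1
1 | 0 | 0 | 1 | 0 | 0
1 | 0 | 1 | 0 | 0 | 0
1 | 0 | 1 | 1 | 1 | 1
1 | 1 | 0 | 0 | 0 | 0
1 | 1 | 0 | 1 | 1 | 1
1 | 1 | 1 | 0 | 1 | 1
1 | 1 | 1 | 1 | 0 | 0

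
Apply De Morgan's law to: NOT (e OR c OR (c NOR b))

NOT e AND NOT c AND NOT (c NOR b)
De Morgan's: NOT(OR of terms) = AND of negations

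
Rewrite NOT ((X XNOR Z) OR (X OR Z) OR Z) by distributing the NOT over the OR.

NOT (X XNOR Z) AND NOT (X OR Z) AND NOT Z
De Morgan's: NOT(OR of terms) = AND of negations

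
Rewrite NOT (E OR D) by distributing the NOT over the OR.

NOT E AND NOT D
De Morgan's: NOT(OR of terms) = AND of negations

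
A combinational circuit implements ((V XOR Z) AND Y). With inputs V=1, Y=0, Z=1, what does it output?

Substituting: ((1 XOR 1) AND 0)
= 0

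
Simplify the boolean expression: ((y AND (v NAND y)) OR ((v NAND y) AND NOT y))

By distribution ((E AND v) OR (E AND NOT v) = E):
= (v NAND y)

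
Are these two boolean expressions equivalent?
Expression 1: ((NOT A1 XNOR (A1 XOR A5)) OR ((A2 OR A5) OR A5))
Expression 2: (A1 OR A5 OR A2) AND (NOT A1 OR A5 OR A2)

Yes, they are equivalent — the two output columns agree on all 8 assignments:
A1 | A5 | A2 | Expression 1 | Expression 2
------------------------------------------
0 | 0 | 0 | 0 | 0
0 | 0 | 1 | 1 | 1
0 | 1 | 0 | 1 | 1
0 | 1 | 1 | 1 | 1
1 | 0 | 0 | 0 | 0
1 | 0 | 1 | 1 | 1
1 | 1 | 0 | 1 | 1
1 | 1 | 1 | 1 | 1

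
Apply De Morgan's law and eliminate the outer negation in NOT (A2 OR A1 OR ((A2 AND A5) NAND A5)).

NOT A2 AND NOT A1 AND NOT ((A2 AND A5) NAND A5)
De Morgan's: NOT(OR of terms) = AND of negations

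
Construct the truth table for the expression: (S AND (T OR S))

S | T | Output
--------------
0 | 0 | 0
0 | 1 | 0
1 | 0 | 1
1 | 1 | 1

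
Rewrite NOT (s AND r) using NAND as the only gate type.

(((s NAND r) NAND (s NAND r)) NAND ((s NAND r) NAND (s NAND r)))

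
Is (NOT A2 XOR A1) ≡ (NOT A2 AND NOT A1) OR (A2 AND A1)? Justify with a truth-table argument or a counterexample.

Yes, they are equivalent — the two output columns agree on all 4 assignments:
A2 | A1 | Expression 1 | Expression 2
-------------------------------------
0 | 0 | 1 | 1
0 | 1 | 0 | 0
1 | 0 | 0 | 0
1 | 1 | 1 | 1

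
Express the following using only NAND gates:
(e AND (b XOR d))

((e NAND ((b NAND (b NAND d)) NAND (d NAND (b NAND d)))) NAND (e NAND ((b NAND (b NAND d)) NAND (d NAND (b NAND d)))))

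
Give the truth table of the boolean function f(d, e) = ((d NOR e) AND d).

d | e | Output
--------------
0 | 0 | 0
0 | 1 | 0
1 | 0 | 0
1 | 1 | 0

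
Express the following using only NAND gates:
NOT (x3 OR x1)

(((x3 NAND x3) NAND (x1 NAND x1)) NAND ((x3 NAND x3) NAND (x1 NAND x1)))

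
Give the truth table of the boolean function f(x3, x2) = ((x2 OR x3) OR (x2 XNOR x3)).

x3 | x2 | Output
----------------
0 | 0 | 1
0 | 1 | 1
1 | 0 | 1
1 | 1 | 1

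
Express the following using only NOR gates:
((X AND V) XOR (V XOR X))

((((((X NOR X) NOR (V NOR V)) NOR ((((V NOR X) NOR (V NOR X)) NOR ((V NOR X) NOR (V NOR X))) NOR ((((V NOR V) NOR (X NOR X)) NOR ((V NOR V) NOR (X NOR X))) NOR (((V NOR V) NOR (X NOR X)) NOR ((V NOR V) NOR (X NOR X)))))) NOR (((X NOR X) NOR (V NOR V)) NOR ((((V NOR X) NOR (V NOR X)) NOR ((V NOR X) NOR (V NOR X))) NOR ((((V NOR V) NOR (X NOR X)) NOR ((V NOR V) NOR (X NOR X))) NOR (((V NOR V) NOR (X NOR X)) NOR ((V NOR V) NOR (X NOR X))))))) NOR ((((X NOR X) NOR (V NOR V)) NOR ((((V NOR X) NOR (V NOR X)) NOR ((V NOR X) NOR (V NOR X))) NOR ((((V NOR V) NOR (X NOR X)) NOR ((V NOR V) NOR (X NOR X))) NOR (((V NOR V) NOR (X NOR X)) NOR ((V NOR V) NOR (X NOR X)))))) NOR (((X NOR X) NOR (V NOR V)) NOR ((((V NOR X) NOR (V NOR X)) NOR ((V NOR X) NOR (V NOR X))) NOR ((((V NOR V) NOR (X NOR X)) NOR ((V NOR V) NOR (X NOR X))) NOR (((V NOR V) NOR (X NOR X)) NOR ((V NOR V) NOR (X NOR X)))))))) NOR ((((((X NOR X) NOR (V NOR V)) NOR ((X NOR X) NOR (V NOR V))) NOR (((((V NOR X) NOR (V NOR X)) NOR ((V NOR X) NOR (V NOR X))) NOR ((((V NOR V) NOR (X NOR X)) NOR ((V NOR V) NOR (X NOR X))) NOR (((V NOR V) NOR (X NOR X)) NOR ((V NOR V) NOR (X NOR X))))) NOR ((((V NOR X) NOR (V NOR X)) NOR ((V NOR X) NOR (V NOR X))) NOR ((((V NOR V) NOR (X NOR X)) NOR ((V NOR V) NOR (X NOR X))) NOR (((V NOR V) NOR (X NOR X)) NOR ((V NOR V) NOR (X NOR X))))))) NOR ((((X NOR X) NOR (V NOR V)) NOR ((X NOR X) NOR (V NOR V))) NOR (((((V NOR X) NOR (V NOR X)) NOR ((V NOR X) NOR (V NOR X))) NOR ((((V NOR V) NOR (X NOR X)) NOR ((V NOR V) NOR (X NOR X))) NOR (((V NOR V) NOR (X NOR X)) NOR ((V NOR V) NOR (X NOR X))))) NOR ((((V NOR X) NOR (V NOR X)) NOR ((V NOR X) NOR (V NOR X))) NOR ((((V NOR V) NOR (X NOR X)) NOR ((V NOR V) NOR (X NOR X))) NOR (((V NOR V) NOR (X NOR X)) NOR ((V NOR V) NOR (X NOR X)))))))) NOR (((((X NOR X) NOR (V NOR V)) NOR ((X NOR X) NOR (V NOR V))) NOR (((((V NOR X) NOR (V NOR X)) NOR ((V NOR X) NOR (V NOR X))) NOR ((((V NOR V) NOR (X NOR X)) NOR ((V NOR V) NOR (X NOR X))) NOR (((V NOR V) NOR (X NOR X)) NOR ((V NOR V) NOR (X NOR X))))) NOR ((((V NOR X) NOR (V NOR X)) NOR ((V NOR X) NOR (V NOR X))) NOR ((((V NOR V) NOR (X NOR X)) NOR ((V NOR V) NOR (X NOR X))) NOR (((V NOR V) NOR (X NOR X)) NOR ((V NOR V) NOR (X NOR X))))))) NOR ((((X NOR X) NOR (V NOR V)) NOR ((X NOR X) NOR (V NOR V))) NOR (((((V NOR X) NOR (V NOR X)) NOR ((V NOR X) NOR (V NOR X))) NOR ((((V NOR V) NOR (X NOR X)) NOR ((V NOR V) NOR (X NOR X))) NOR (((V NOR V) NOR (X NOR X)) NOR ((V NOR V) NOR (X NOR X))))) NOR ((((V NOR X) NOR (V NOR X)) NOR ((V NOR X) NOR (V NOR X))) NOR ((((V NOR V) NOR (X NOR X)) NOR ((V NOR V) NOR (X NOR X))) NOR (((V NOR V) NOR (X NOR X)) NOR ((V NOR V) NOR (X NOR X))))))))))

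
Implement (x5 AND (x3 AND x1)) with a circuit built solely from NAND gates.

((x5 NAND ((x3 NAND x1) NAND (x3 NAND x1))) NAND (x5 NAND ((x3 NAND x1) NAND (x3 NAND x1))))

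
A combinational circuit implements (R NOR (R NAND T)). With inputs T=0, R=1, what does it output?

Substituting: (1 NOR (1 NAND 0))
= 0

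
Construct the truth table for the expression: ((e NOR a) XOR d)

d | e | a | Output
------------------
0 | 0 | 0 | 1
0 | 0 | 1 | 0
0 | 1 | 0 | 0
0 | 1 | 1 | 0
1 | 0 | 0 | 0
1 | 0 | 1 | 1
1 | 1 | 0 | 1
1 | 1 | 1 | 1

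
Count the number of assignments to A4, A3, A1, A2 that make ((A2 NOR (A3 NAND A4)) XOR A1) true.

Satisfying assignments: (0,0,1,0), (0,0,1,1), (0,1,1,0), (0,1,1,1), (1,0,1,0), (1,0,1,1), (1,1,0,0), (1,1,1,1)
Count: 8 out of 16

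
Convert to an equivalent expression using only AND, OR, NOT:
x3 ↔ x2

(x3 AND x2) OR (NOT x3 AND NOT x2)
(Biconditional = both true or both false)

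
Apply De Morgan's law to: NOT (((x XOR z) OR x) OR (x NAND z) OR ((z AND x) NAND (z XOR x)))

NOT ((x XOR z) OR x) AND NOT (x NAND z) AND NOT ((z AND x) NAND (z XOR x))
De Morgan's: NOT(OR of terms) = AND of negations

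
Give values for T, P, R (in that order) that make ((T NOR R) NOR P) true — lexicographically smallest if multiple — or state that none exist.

T=0, P=0, R=1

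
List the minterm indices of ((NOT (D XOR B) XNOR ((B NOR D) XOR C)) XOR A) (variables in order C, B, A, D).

Σm(0, 1, 4, 7, 10, 11, 13, 14) = (NOT C AND NOT B AND NOT A AND NOT D) OR (NOT C AND NOT B AND NOT A AND D) OR (NOT C AND B AND NOT A AND NOT D) OR (NOT C AND B AND A AND D) OR (C AND NOT B AND A AND NOT D) OR (C AND NOT B AND A AND D) OR (C AND B AND NOT A AND D) OR (C AND B AND A AND NOT D)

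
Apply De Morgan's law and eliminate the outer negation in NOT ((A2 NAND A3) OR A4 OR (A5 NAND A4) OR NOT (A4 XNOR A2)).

NOT (A2 NAND A3) AND NOT A4 AND NOT (A5 NAND A4) AND (A4 XNOR A2)
De Morgan's: NOT(OR of terms) = AND of negations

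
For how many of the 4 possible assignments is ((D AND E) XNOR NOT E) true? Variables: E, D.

Satisfying assignments: (1,0)
Count: 1 out of 4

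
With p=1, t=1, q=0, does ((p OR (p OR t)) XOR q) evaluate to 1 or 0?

Substituting: ((1 OR (1 OR 1)) XOR 0)
= 1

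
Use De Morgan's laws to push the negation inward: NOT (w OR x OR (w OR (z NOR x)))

NOT w AND NOT x AND NOT (w OR (z NOR x))
De Morgan's: NOT(OR of terms) = AND of negations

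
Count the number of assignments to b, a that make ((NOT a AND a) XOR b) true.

Satisfying assignments: (1,0), (1,1)
Count: 2 out of 4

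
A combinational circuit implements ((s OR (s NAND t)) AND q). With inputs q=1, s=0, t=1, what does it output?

Substituting: ((0 OR (0 NAND 1)) AND 1)
= 1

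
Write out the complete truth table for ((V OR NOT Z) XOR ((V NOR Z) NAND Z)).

V | Z | Output
--------------
0 | 0 | 0
0 | 1 | 1
1 | 0 | 0
1 | 1 | 0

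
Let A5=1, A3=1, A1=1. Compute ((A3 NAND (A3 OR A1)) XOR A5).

Substituting: ((1 NAND (1 OR 1)) XOR 1)
= 1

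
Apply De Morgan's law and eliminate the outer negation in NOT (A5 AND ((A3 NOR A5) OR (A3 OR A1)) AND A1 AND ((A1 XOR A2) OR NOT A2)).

NOT A5 OR NOT ((A3 NOR A5) OR (A3 OR A1)) OR NOT A1 OR NOT ((A1 XOR A2) OR NOT A2)
De Morgan's: NOT(AND of terms) = OR of negations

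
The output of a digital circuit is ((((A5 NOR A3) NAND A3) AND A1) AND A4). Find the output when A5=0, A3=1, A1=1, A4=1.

Substituting: ((((0 NOR 1) NAND 1) AND 1) AND 1)
= 1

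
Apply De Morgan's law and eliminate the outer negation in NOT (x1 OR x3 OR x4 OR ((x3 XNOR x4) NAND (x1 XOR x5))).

NOT x1 AND NOT x3 AND NOT x4 AND NOT ((x3 XNOR x4) NAND (x1 XOR x5))
De Morgan's: NOT(OR of terms) = AND of negations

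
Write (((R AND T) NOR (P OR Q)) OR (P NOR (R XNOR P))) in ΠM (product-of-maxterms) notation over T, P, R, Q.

ΠM(1, 4, 5, 6, 7, 9, 12, 13, 14, 15) = (T OR P OR R OR NOT Q) AND (T OR NOT P OR R OR Q) AND (T OR NOT P OR R OR NOT Q) AND (T OR NOT P OR NOT R OR Q) AND (T OR NOT P OR NOT R OR NOT Q) AND (NOT T OR P OR R OR NOT Q) AND (NOT T OR NOT P OR R OR Q) AND (NOT T OR NOT P OR R OR NOT Q) AND (NOT T OR NOT P OR NOT R OR Q) AND (NOT T OR NOT P OR NOT R OR NOT Q)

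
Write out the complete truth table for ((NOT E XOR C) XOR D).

C | E | D | Output
------------------
0 | 0 | 0 | 1
0 | 0 | 1 | 0
0 | 1 | 0 | 0
0 | 1 | 1 | 1
1 | 0 | 0 | 0
1 | 0 | 1 | 1
1 | 1 | 0 | 1
1 | 1 | 1 | 0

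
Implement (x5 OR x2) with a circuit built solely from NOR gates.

((x5 NOR x2) NOR (x5 NOR x2))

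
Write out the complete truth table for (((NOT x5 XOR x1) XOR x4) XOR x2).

x1 | x4 | x5 | x2 | Output
--------------------------
0 | 0 | 0 | 0 | 1
0 | 0 | 0 | 1 | 0
0 | 0 | 1 | 0 | 0
0 | 0 | 1 | 1 | 1
0 | 1 | 0 | 0 | 0
0 | 1 | 0 | 1 | 1
0 | 1 | 1 | 0 | 1
0 | 1 | 1 | 1 | 0
1 | 0 | 0 | 0 | 0
1 | 0 | 0 | 1 | 1
1 | 0 | 1 | 0 | 1
1 | 0 | 1 | 1 | 0
1 | 1 | 0 | 0 | 1
1 | 1 | 0 | 1 | 0
1 | 1 | 1 | 0 | 0
1 | 1 | 1 | 1 | 1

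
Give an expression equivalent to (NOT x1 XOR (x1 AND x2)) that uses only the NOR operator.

(((((x1 NOR x1) NOR ((x1 NOR x1) NOR (x2 NOR x2))) NOR ((x1 NOR x1) NOR ((x1 NOR x1) NOR (x2 NOR x2)))) NOR (((x1 NOR x1) NOR ((x1 NOR x1) NOR (x2 NOR x2))) NOR ((x1 NOR x1) NOR ((x1 NOR x1) NOR (x2 NOR x2))))) NOR (((((x1 NOR x1) NOR (x1 NOR x1)) NOR (((x1 NOR x1) NOR (x2 NOR x2)) NOR ((x1 NOR x1) NOR (x2 NOR x2)))) NOR (((x1 NOR x1) NOR (x1 NOR x1)) NOR (((x1 NOR x1) NOR (x2 NOR x2)) NOR ((x1 NOR x1) NOR (x2 NOR x2))))) NOR ((((x1 NOR x1) NOR (x1 NOR x1)) NOR (((x1 NOR x1) NOR (x2 NOR x2)) NOR ((x1 NOR x1) NOR (x2 NOR x2)))) NOR (((x1 NOR x1) NOR (x1 NOR x1)) NOR (((x1 NOR x1) NOR (x2 NOR x2)) NOR ((x1 NOR x1) NOR (x2 NOR x2)))))))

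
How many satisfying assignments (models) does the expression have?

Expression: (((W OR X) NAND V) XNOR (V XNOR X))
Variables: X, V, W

Satisfying assignments: (0,0,0), (0,0,1), (0,1,1)
Count: 3 out of 8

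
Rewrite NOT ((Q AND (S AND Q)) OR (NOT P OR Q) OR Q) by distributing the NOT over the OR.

NOT (Q AND (S AND Q)) AND NOT (NOT P OR Q) AND NOT Q
De Morgan's: NOT(OR of terms) = AND of negations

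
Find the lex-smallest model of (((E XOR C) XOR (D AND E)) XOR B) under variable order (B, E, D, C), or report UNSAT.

B=0, E=0, D=0, C=1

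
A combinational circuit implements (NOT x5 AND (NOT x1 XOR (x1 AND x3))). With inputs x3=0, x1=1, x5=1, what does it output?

Substituting: (NOT 1 AND (NOT 1 XOR (1 AND 0)))
= 0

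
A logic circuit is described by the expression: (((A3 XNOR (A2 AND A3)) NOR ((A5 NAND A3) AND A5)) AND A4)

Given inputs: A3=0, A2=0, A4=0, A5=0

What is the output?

Substituting: (((0 XNOR (0 AND 0)) NOR ((0 NAND 0) AND 0)) AND 0)
= 0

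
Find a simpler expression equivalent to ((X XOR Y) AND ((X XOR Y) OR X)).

By absorption (E AND (E OR v) = E):
= (X XOR Y)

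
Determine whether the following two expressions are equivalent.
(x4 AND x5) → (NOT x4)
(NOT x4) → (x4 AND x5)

No, Converse is not equivalent to original (counterexample: x5=0, x4=0)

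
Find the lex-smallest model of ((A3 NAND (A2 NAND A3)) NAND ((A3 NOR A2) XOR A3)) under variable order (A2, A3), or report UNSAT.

A2=0, A3=1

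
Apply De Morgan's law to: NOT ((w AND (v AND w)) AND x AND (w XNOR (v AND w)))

NOT (w AND (v AND w)) OR NOT x OR NOT (w XNOR (v AND w))
De Morgan's: NOT(AND of terms) = OR of negations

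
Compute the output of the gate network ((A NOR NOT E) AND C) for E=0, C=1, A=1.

Substituting: ((1 NOR NOT 0) AND 1)
= 0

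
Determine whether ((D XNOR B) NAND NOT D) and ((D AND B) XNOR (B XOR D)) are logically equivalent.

No. Counterexample: with D=0, B=0, Expression 1 = 0 but Expression 2 = 1.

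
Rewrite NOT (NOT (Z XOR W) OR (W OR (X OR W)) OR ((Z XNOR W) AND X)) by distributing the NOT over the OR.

(Z XOR W) AND NOT (W OR (X OR W)) AND NOT ((Z XNOR W) AND X)
De Morgan's: NOT(OR of terms) = AND of negations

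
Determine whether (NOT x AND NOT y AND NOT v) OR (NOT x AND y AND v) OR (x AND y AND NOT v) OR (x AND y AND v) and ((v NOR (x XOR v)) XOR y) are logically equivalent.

Yes, they are equivalent — the two output columns agree on all 8 assignments:
x | y | v | Expression 1 | Expression 2
---------------------------------------
0 | 0 | 0 | 1 | 1
0 | 0 | 1 | 0 | 0
0 | 1 | 0 | 0 | 0
0 | 1 | 1 | 1 | 1
1 | 0 | 0 | 0 | 0
1 | 0 | 1 | 0 | 0
1 | 1 | 0 | 1 | 1
1 | 1 | 1 | 1 | 1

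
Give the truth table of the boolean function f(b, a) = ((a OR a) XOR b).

b | a | Output
--------------
0 | 0 | 0
0 | 1 | 1
1 | 0 | 1
1 | 1 | 0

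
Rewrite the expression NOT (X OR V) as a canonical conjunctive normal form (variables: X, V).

(X OR NOT V) AND (NOT X OR V) AND (NOT X OR NOT V)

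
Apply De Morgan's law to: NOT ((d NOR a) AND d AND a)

NOT (d NOR a) OR NOT d OR NOT a
De Morgan's: NOT(AND of terms) = OR of negations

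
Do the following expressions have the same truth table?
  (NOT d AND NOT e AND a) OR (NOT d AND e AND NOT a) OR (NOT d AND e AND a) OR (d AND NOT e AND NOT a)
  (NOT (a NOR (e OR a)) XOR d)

Yes, they are equivalent — the two output columns agree on all 8 assignments:
d | e | a | Expression 1 | Expression 2
---------------------------------------
0 | 0 | 0 | 0 | 0
0 | 0 | 1 | 1 | 1
0 | 1 | 0 | 1 | 1
0 | 1 | 1 | 1 | 1
1 | 0 | 0 | 1 | 1
1 | 0 | 1 | 0 | 0
1 | 1 | 0 | 0 | 0
1 | 1 | 1 | 0 | 0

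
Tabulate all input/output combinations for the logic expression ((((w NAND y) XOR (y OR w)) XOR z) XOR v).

z | v | w | y | Output
----------------------
0 | 0 | 0 | 0 | 1
0 | 0 | 0 | 1 | 0
0 | 0 | 1 | 0 | 0
0 | 0 | 1 | 1 | 1
0 | 1 | 0 | 0 | 0
0 | 1 | 0 | 1 | 1
0 | 1 | 1 | 0 | 1
0 | 1 | 1 | 1 | 0
1 | 0 | 0 | 0 | 0
1 | 0 | 0 | 1 | 1
1 | 0 | 1 | 0 | 1
1 | 0 | 1 | 1 | 0
1 | 1 | 0 | 0 | 1
1 | 1 | 0 | 1 | 0
1 | 1 | 1 | 0 | 0
1 | 1 | 1 | 1 | 1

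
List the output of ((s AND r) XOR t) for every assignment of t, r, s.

t | r | s | Output
------------------
0 | 0 | 0 | 0
0 | 0 | 1 | 0
0 | 1 | 0 | 0
0 | 1 | 1 | 1
1 | 0 | 0 | 1
1 | 0 | 1 | 1
1 | 1 | 0 | 1
1 | 1 | 1 | 0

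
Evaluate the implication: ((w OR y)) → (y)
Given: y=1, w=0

Antecedent ((w OR y)) = 1; consequent (y) = 1.
1 → 1 = 1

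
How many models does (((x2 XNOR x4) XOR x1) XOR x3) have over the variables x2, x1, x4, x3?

Satisfying assignments: (0,0,0,0), (0,0,1,1), (0,1,0,1), (0,1,1,0), (1,0,0,1), (1,0,1,0), (1,1,0,0), (1,1,1,1)
Count: 8 out of 16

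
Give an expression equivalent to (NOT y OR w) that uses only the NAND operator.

(((y NAND y) NAND (y NAND y)) NAND (w NAND w))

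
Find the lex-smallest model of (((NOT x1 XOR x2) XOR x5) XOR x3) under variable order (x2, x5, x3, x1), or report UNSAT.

x2=0, x5=0, x3=0, x1=0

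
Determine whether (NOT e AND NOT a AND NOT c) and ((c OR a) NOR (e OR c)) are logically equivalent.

Yes, they are equivalent — the two output columns agree on all 8 assignments:
e | a | c | Expression 1 | Expression 2
---------------------------------------
0 | 0 | 0 | 1 | 1
0 | 0 | 1 | 0 | 0
0 | 1 | 0 | 0 | 0
0 | 1 | 1 | 0 | 0
1 | 0 | 0 | 0 | 0
1 | 0 | 1 | 0 | 0
1 | 1 | 0 | 0 | 0
1 | 1 | 1 | 0 | 0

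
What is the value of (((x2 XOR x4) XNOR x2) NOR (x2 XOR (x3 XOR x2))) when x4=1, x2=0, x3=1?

Substituting: (((0 XOR 1) XNOR 0) NOR (0 XOR (1 XOR 0)))
= 0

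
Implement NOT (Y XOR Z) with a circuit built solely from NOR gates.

(((((Y NOR Z) NOR (Y NOR Z)) NOR ((Y NOR Z) NOR (Y NOR Z))) NOR ((((Y NOR Y) NOR (Z NOR Z)) NOR ((Y NOR Y) NOR (Z NOR Z))) NOR (((Y NOR Y) NOR (Z NOR Z)) NOR ((Y NOR Y) NOR (Z NOR Z))))) NOR ((((Y NOR Z) NOR (Y NOR Z)) NOR ((Y NOR Z) NOR (Y NOR Z))) NOR ((((Y NOR Y) NOR (Z NOR Z)) NOR ((Y NOR Y) NOR (Z NOR Z))) NOR (((Y NOR Y) NOR (Z NOR Z)) NOR ((Y NOR Y) NOR (Z NOR Z))))))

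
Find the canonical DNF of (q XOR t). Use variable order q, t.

(NOT q AND t) OR (q AND NOT t)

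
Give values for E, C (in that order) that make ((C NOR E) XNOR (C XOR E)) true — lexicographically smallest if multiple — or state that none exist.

E=1, C=1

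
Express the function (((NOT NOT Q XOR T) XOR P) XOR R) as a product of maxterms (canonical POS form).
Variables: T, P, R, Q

ΠM(0, 3, 5, 6, 9, 10, 12, 15) = (T OR P OR R OR Q) AND (T OR P OR NOT R OR NOT Q) AND (T OR NOT P OR R OR NOT Q) AND (T OR NOT P OR NOT R OR Q) AND (NOT T OR P OR R OR NOT Q) AND (NOT T OR P OR NOT R OR Q) AND (NOT T OR NOT P OR R OR Q) AND (NOT T OR NOT P OR NOT R OR NOT Q)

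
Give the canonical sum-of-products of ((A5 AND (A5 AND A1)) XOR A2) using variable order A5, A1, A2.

Σm(1, 3, 5, 6) = (NOT A5 AND NOT A1 AND A2) OR (NOT A5 AND A1 AND A2) OR (A5 AND NOT A1 AND A2) OR (A5 AND A1 AND NOT A2)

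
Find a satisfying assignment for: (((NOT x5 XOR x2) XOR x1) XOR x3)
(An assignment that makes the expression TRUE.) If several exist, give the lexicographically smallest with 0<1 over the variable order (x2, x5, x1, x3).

x2=0, x5=0, x1=0, x3=0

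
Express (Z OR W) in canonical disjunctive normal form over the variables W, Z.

(NOT W AND Z) OR (W AND NOT Z) OR (W AND Z)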